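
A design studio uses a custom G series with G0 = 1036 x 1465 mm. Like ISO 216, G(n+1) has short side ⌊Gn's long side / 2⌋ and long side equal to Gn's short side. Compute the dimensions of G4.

G1: ⌊1465/2⌋ × 1036 = 732 × 1036 mm
G2: ⌊1036/2⌋ × 732 = 518 × 732 mm
G3: ⌊732/2⌋ × 518 = 366 × 518 mm
G4: ⌊518/2⌋ × 366 = 259 × 366 mm

259 × 366 mm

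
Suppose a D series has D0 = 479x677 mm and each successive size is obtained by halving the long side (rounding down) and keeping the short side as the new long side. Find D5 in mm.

D1 = 338 × 479 mm (from D0 by 1 halving).
D2: ⌊479/2⌋ × 338 = 239 × 338 mm
D3: ⌊338/2⌋ × 239 = 169 × 239 mm
D4: ⌊239/2⌋ × 169 = 119 × 169 mm
D5: ⌊169/2⌋ × 119 = 84 × 119 mm

84 × 119 mm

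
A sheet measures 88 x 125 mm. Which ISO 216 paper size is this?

B7 (88 × 125 mm)

Aspect ratio 125/88 ≈ 1.420 — close to the ISO √2 ≈ 1.414.
In the B-series (B0 = 1000 × 1414 mm): B7 = 88 × 125 mm.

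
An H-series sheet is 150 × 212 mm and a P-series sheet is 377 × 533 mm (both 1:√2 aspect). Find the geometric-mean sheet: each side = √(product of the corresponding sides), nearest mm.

238 × 336 mm

Short side: √(150 · 377) = √56550 ≈ 237.8 → 238 mm
Long side: √(212 · 533) = √112996 ≈ 336.1 → 336 mm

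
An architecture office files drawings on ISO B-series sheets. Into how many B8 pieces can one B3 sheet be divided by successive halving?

32

B3 = 353 × 500 mm; B8 = 62 × 88 mm.
Each halving step doubles the count; 5 steps from B3 to B8.
2^5 = 32.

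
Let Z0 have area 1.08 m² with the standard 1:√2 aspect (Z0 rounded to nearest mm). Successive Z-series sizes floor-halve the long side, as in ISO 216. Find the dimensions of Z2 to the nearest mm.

437 × 618 mm

Let Z0's short side be w mm. w · w√2 = 1.08 m² = 1,080,000 mm², so w ≈ 873.9 mm and w√2 ≈ 1235.9 mm → Z0 = 874 × 1236 mm.
Z1: ⌊1236/2⌋ × 874 = 618 × 874 mm
Z2: ⌊874/2⌋ × 618 = 437 × 618 mm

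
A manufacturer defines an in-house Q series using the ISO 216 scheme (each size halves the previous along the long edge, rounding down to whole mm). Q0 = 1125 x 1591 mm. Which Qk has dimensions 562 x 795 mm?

Q2

Q0: 1125 × 1591 mm
Q1: 795 × 1125 mm
Q2: 562 × 795 mm
Q3: 397 × 562 mm
→ matches Q2.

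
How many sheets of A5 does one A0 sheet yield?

Each ISO step halves the sheet: 1 × A0 → 2 × A1 → 4 × A2 → 8 × A3 → …
From A0 to A5 is 5 halving steps: 2^5 = 32.

32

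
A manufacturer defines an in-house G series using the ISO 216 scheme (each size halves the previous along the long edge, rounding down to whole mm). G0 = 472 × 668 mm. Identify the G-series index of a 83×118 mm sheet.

G5

G0: 472 × 668 mm
G1: 334 × 472 mm
G2: 236 × 334 mm
G3: 167 × 236 mm
G4: 118 × 167 mm
G5: 83 × 118 mm
G6: 59 × 83 mm
→ matches G5.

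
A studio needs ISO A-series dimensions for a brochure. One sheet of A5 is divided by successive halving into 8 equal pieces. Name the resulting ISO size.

8 = 2^3, so 3 halving steps.
A5 → A6 → … → A8 after 3 steps.

A8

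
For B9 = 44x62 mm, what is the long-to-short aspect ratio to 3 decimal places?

62 / 44 = 1.409
ISO 216 targets √2 ≈ 1.414; the -0.005 deviation is from mm rounding.

1.409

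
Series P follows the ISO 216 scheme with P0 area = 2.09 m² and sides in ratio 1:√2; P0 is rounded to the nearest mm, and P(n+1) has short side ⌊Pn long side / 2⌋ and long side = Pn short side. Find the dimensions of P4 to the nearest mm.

Let P0's short side be w mm. w · w√2 = 2.09 m² = 2,090,000 mm², so w ≈ 1215.7 mm and w√2 ≈ 1719.2 mm → P0 = 1216 × 1719 mm.
P1: ⌊1719/2⌋ × 1216 = 859 × 1216 mm
P2: ⌊1216/2⌋ × 859 = 608 × 859 mm
P3: ⌊859/2⌋ × 608 = 429 × 608 mm
P4: ⌊608/2⌋ × 429 = 304 × 429 mm

304 × 429 mm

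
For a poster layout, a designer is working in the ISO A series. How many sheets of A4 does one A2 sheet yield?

Each ISO step halves the sheet: 1 × A2 → 2 × A3 → 4 × A4
From A2 to A4 is 2 halving steps: 2^2 = 4.

4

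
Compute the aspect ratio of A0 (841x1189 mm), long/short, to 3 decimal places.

1.414

1189 / 841 = 1.414
Matches √2 ≈ 1.414 — the ISO 216 defining ratio.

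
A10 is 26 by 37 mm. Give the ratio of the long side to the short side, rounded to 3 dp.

37 / 26 = 1.423
ISO 216 targets √2 ≈ 1.414; the +0.009 deviation is from mm rounding.

1.423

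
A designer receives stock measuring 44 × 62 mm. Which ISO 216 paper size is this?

Aspect ratio 62/44 ≈ 1.409 — close to the ISO √2 ≈ 1.414.
In the B-series (B0 = 1000 × 1414 mm): B9 = 44 × 62 mm.

B9 (44 × 62 mm)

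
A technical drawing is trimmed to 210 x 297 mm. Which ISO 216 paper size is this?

Aspect ratio 297/210 ≈ 1.414 — close to the ISO √2 ≈ 1.414.
In the A-series (A0 area = 1 m²): A4 = 210 × 297 mm.

A4 (210 × 297 mm)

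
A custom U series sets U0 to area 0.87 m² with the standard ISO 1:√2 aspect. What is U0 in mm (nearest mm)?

784 × 1109 mm

Let the short side be w mm. Then w · w√2 = 0.87 m² = 870,000 mm².
w² = 870,000/√2, so w ≈ 784.3 mm; long side = w√2 ≈ 1109.2 mm.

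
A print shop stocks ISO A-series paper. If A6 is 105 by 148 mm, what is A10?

A7: ⌊148/2⌋ × 105 = 74 × 105 mm
A8: ⌊105/2⌋ × 74 = 52 × 74 mm
A9: ⌊74/2⌋ × 52 = 37 × 52 mm
A10: ⌊52/2⌋ × 37 = 26 × 37 mm

26 × 37 mm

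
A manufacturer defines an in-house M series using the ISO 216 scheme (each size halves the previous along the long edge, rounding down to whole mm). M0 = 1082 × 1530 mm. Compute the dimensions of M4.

270 × 382 mm

M1: ⌊1530/2⌋ × 1082 = 765 × 1082 mm
M2: ⌊1082/2⌋ × 765 = 541 × 765 mm
M3: ⌊765/2⌋ × 541 = 382 × 541 mm
M4: ⌊541/2⌋ × 382 = 270 × 382 mm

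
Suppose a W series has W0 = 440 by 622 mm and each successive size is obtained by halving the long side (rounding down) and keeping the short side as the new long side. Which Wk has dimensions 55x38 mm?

W0: 440 × 622 mm
W1: 311 × 440 mm
W2: 220 × 311 mm
W3: 155 × 220 mm
W4: 110 × 155 mm
W5: 77 × 110 mm
W6: 55 × 77 mm
W7: 38 × 55 mm
W8: 27 × 38 mm
→ matches W7.

W7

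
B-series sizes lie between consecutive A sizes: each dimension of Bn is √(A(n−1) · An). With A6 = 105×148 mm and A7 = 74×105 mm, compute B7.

Short side: √(105 · 74) = √7770 ≈ 88.1 → 88 mm
Long side: √(148 · 105) = √15540 ≈ 124.7 → 125 mm

88 × 125 mm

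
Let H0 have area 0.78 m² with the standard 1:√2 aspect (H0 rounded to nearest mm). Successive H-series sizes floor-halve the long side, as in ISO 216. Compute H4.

185 × 262 mm

Let H0's short side be w mm. w · w√2 = 0.78 m² = 780,000 mm², so w ≈ 742.7 mm and w√2 ≈ 1050.3 mm → H0 = 743 × 1050 mm.
H1: ⌊1050/2⌋ × 743 = 525 × 743 mm
H2: ⌊743/2⌋ × 525 = 371 × 525 mm
H3: ⌊525/2⌋ × 371 = 262 × 371 mm
H4: ⌊371/2⌋ × 262 = 185 × 262 mm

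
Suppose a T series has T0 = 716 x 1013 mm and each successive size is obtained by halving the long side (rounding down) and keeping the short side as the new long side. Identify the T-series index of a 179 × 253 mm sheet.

T4

T0: 716 × 1013 mm
T1: 506 × 716 mm
T2: 358 × 506 mm
T3: 253 × 358 mm
T4: 179 × 253 mm
T5: 126 × 179 mm
→ matches T4.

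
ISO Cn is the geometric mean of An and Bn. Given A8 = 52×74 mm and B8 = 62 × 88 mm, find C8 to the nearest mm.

Short side: √(52 · 62) = √3224 ≈ 56.8 → 57 mm
Long side: √(74 · 88) = √6512 ≈ 80.7 → 81 mm

57 × 81 mm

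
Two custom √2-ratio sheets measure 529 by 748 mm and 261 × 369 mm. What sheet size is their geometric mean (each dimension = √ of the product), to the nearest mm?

Short side: √(529 · 261) = √138069 ≈ 371.6 → 372 mm
Long side: √(748 · 369) = √276012 ≈ 525.4 → 525 mm

372 × 525 mm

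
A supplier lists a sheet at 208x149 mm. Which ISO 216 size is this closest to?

Aspect ratio 208/149 ≈ 1.396 (ISO target is √2 ≈ 1.414).
In the A-series (A0 area = 1 m²): A5 = 148 × 210 mm.
Off by 3 mm total — nearest standard size.

A5 (148 × 210 mm)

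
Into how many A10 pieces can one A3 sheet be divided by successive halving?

128

Each ISO step halves the sheet: 1 × A3 → 2 × A4 → 4 × A5 → 8 × A6 → …
From A3 to A10 is 7 halving steps: 2^7 = 128.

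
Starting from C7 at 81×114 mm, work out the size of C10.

28 × 40 mm

C8: ⌊114/2⌋ × 81 = 57 × 81 mm
C9: ⌊81/2⌋ × 57 = 40 × 57 mm
C10: ⌊57/2⌋ × 40 = 28 × 40 mm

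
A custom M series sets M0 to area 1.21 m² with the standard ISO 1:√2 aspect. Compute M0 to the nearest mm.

925 × 1308 mm

Let the short side be w mm. Then w · w√2 = 1.21 m² = 1,210,000 mm².
w² = 1,210,000/√2, so w ≈ 925.0 mm; long side = w√2 ≈ 1308.1 mm.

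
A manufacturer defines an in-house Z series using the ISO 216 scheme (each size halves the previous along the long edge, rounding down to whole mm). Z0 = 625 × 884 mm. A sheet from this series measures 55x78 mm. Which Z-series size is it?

Z7

Z0: 625 × 884 mm
Z1: 442 × 625 mm
Z2: 312 × 442 mm
Z3: 221 × 312 mm
Z4: 156 × 221 mm
Z5: 110 × 156 mm
Z6: 78 × 110 mm
Z7: 55 × 78 mm
Z8: 39 × 55 mm
→ matches Z7.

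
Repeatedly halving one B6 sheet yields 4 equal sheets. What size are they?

4 = 2^2, so 2 halving steps.
B6 → B7 → … → B8 after 2 steps.

B8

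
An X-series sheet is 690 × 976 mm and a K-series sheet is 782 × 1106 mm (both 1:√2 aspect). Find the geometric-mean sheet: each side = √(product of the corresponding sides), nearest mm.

Short side: √(690 · 782) = √539580 ≈ 734.6 → 735 mm
Long side: √(976 · 1106) = √1079456 ≈ 1039.0 → 1039 mm

735 × 1039 mm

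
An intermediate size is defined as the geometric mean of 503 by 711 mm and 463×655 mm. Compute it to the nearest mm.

483 × 682 mm

Short side: √(503 · 463) = √232889 ≈ 482.6 → 483 mm
Long side: √(711 · 655) = √465705 ≈ 682.4 → 682 mm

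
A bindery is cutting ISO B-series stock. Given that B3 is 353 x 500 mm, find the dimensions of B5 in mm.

176 × 250 mm

B4: ⌊500/2⌋ × 353 = 250 × 353 mm
B5: ⌊353/2⌋ × 250 = 176 × 250 mm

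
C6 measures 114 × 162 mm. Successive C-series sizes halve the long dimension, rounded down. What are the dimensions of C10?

C7: ⌊162/2⌋ × 114 = 81 × 114 mm
C8: ⌊114/2⌋ × 81 = 57 × 81 mm
C9: ⌊81/2⌋ × 57 = 40 × 57 mm
C10: ⌊57/2⌋ × 40 = 28 × 40 mm

28 × 40 mm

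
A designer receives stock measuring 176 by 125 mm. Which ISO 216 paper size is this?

Aspect ratio 176/125 ≈ 1.408 — close to the ISO √2 ≈ 1.414.
In the B-series (B0 = 1000 × 1414 mm): B6 = 125 × 176 mm.

B6 (125 × 176 mm)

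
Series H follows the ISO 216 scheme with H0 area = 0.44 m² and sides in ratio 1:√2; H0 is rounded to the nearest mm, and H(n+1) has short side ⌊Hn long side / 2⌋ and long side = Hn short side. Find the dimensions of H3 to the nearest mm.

197 × 279 mm

Let H0's short side be w mm. w · w√2 = 0.44 m² = 440,000 mm², so w ≈ 557.8 mm and w√2 ≈ 788.8 mm → H0 = 558 × 789 mm.
H1: ⌊789/2⌋ × 558 = 394 × 558 mm
H2: ⌊558/2⌋ × 394 = 279 × 394 mm
H3: ⌊394/2⌋ × 279 = 197 × 279 mm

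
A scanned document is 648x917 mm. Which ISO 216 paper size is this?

Aspect ratio 917/648 ≈ 1.415 — close to the ISO √2 ≈ 1.414.
In the C-series (envelope sizes, between A and B): C1 = 648 × 917 mm.

C1 (648 × 917 mm)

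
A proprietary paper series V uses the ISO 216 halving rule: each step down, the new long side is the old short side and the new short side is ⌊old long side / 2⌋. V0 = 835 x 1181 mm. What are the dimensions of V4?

V1 = 590 × 835 mm (from V0 by 1 halving).
V2: ⌊835/2⌋ × 590 = 417 × 590 mm
V3: ⌊590/2⌋ × 417 = 295 × 417 mm
V4: ⌊417/2⌋ × 295 = 208 × 295 mm

208 × 295 mm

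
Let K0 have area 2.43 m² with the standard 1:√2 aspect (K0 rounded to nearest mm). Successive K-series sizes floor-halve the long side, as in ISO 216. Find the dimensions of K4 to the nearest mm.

327 × 463 mm

Let K0's short side be w mm. w · w√2 = 2.43 m² = 2,430,000 mm², so w ≈ 1310.8 mm and w√2 ≈ 1853.8 mm → K0 = 1311 × 1854 mm.
K1: ⌊1854/2⌋ × 1311 = 927 × 1311 mm
K2: ⌊1311/2⌋ × 927 = 655 × 927 mm
K3: ⌊927/2⌋ × 655 = 463 × 655 mm
K4: ⌊655/2⌋ × 463 = 327 × 463 mm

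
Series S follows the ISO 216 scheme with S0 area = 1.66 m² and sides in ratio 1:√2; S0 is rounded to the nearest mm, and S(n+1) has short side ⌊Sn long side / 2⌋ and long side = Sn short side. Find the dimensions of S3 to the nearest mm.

Let S0's short side be w mm. w · w√2 = 1.66 m² = 1,660,000 mm², so w ≈ 1083.4 mm and w√2 ≈ 1532.2 mm → S0 = 1083 × 1532 mm.
S1: ⌊1532/2⌋ × 1083 = 766 × 1083 mm
S2: ⌊1083/2⌋ × 766 = 541 × 766 mm
S3: ⌊766/2⌋ × 541 = 383 × 541 mm

383 × 541 mm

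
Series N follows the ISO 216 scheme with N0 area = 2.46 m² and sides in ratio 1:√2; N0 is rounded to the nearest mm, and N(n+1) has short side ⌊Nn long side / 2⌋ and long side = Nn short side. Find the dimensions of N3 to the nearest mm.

466 × 659 mm

Let N0's short side be w mm. w · w√2 = 2.46 m² = 2,460,000 mm², so w ≈ 1318.9 mm and w√2 ≈ 1865.2 mm → N0 = 1319 × 1865 mm.
N1: ⌊1865/2⌋ × 1319 = 932 × 1319 mm
N2: ⌊1319/2⌋ × 932 = 659 × 932 mm
N3: ⌊932/2⌋ × 659 = 466 × 659 mm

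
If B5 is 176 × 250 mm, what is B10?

31 × 44 mm

B6: ⌊250/2⌋ × 176 = 125 × 176 mm
B7: ⌊176/2⌋ × 125 = 88 × 125 mm
B8: ⌊125/2⌋ × 88 = 62 × 88 mm
B9: ⌊88/2⌋ × 62 = 44 × 62 mm
B10: ⌊62/2⌋ × 44 = 31 × 44 mm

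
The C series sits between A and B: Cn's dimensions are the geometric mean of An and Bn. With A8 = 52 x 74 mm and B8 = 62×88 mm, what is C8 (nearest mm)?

57 × 81 mm

Short side: √(52 · 62) = √3224 ≈ 56.8 → 57 mm
Long side: √(74 · 88) = √6512 ≈ 80.7 → 81 mm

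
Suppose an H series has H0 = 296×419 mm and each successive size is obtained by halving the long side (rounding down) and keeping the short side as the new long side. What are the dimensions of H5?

52 × 74 mm

H1: ⌊419/2⌋ × 296 = 209 × 296 mm
H2: ⌊296/2⌋ × 209 = 148 × 209 mm
H3: ⌊209/2⌋ × 148 = 104 × 148 mm
H4: ⌊148/2⌋ × 104 = 74 × 104 mm
H5: ⌊104/2⌋ × 74 = 52 × 74 mm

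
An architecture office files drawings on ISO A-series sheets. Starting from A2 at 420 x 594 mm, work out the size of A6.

A3: ⌊594/2⌋ × 420 = 297 × 420 mm
A4: ⌊420/2⌋ × 297 = 210 × 297 mm
A5: ⌊297/2⌋ × 210 = 148 × 210 mm
A6: ⌊210/2⌋ × 148 = 105 × 148 mm

105 × 148 mm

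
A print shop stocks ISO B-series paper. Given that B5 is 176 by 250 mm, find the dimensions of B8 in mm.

B6: ⌊250/2⌋ × 176 = 125 × 176 mm
B7: ⌊176/2⌋ × 125 = 88 × 125 mm
B8: ⌊125/2⌋ × 88 = 62 × 88 mm

62 × 88 mm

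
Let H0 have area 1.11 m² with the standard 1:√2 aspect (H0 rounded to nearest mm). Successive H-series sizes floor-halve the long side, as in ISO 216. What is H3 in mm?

Let H0's short side be w mm. w · w√2 = 1.11 m² = 1,110,000 mm², so w ≈ 885.9 mm and w√2 ≈ 1252.9 mm → H0 = 886 × 1253 mm.
H1: ⌊1253/2⌋ × 886 = 626 × 886 mm
H2: ⌊886/2⌋ × 626 = 443 × 626 mm
H3: ⌊626/2⌋ × 443 = 313 × 443 mm

313 × 443 mm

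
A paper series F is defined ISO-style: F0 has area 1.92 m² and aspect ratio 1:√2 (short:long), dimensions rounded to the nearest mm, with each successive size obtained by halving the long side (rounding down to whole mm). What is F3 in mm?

Let F0's short side be w mm. w · w√2 = 1.92 m² = 1,920,000 mm², so w ≈ 1165.2 mm and w√2 ≈ 1647.8 mm → F0 = 1165 × 1648 mm.
F1: ⌊1648/2⌋ × 1165 = 824 × 1165 mm
F2: ⌊1165/2⌋ × 824 = 582 × 824 mm
F3: ⌊824/2⌋ × 582 = 412 × 582 mm

412 × 582 mm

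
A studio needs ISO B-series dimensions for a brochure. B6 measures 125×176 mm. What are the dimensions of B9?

B7: ⌊176/2⌋ × 125 = 88 × 125 mm
B8: ⌊125/2⌋ × 88 = 62 × 88 mm
B9: ⌊88/2⌋ × 62 = 44 × 62 mm

44 × 62 mm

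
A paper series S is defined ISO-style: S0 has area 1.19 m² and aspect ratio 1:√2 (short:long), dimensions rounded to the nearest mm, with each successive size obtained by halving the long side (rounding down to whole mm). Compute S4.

229 × 324 mm

Let S0's short side be w mm. w · w√2 = 1.19 m² = 1,190,000 mm², so w ≈ 917.3 mm and w√2 ≈ 1297.3 mm → S0 = 917 × 1297 mm.
S1: ⌊1297/2⌋ × 917 = 648 × 917 mm
S2: ⌊917/2⌋ × 648 = 458 × 648 mm
S3: ⌊648/2⌋ × 458 = 324 × 458 mm
S4: ⌊458/2⌋ × 324 = 229 × 324 mm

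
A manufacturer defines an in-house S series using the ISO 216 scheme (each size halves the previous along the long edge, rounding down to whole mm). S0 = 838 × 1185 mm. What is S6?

S1 = 592 × 838 mm (from S0 by 1 halving).
S2: ⌊838/2⌋ × 592 = 419 × 592 mm
S3: ⌊592/2⌋ × 419 = 296 × 419 mm
S4: ⌊419/2⌋ × 296 = 209 × 296 mm
S5: ⌊296/2⌋ × 209 = 148 × 209 mm
S6: ⌊209/2⌋ × 148 = 104 × 148 mm

104 × 148 mm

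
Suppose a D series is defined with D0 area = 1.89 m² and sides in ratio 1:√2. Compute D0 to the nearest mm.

1156 × 1635 mm

Let the short side be w mm. Then w · w√2 = 1.89 m² = 1,890,000 mm².
w² = 1,890,000/√2, so w ≈ 1156.0 mm; long side = w√2 ≈ 1634.9 mm.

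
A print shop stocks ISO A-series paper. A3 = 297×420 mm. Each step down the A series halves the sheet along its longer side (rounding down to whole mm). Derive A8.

A4: ⌊420/2⌋ × 297 = 210 × 297 mm
A5: ⌊297/2⌋ × 210 = 148 × 210 mm
A6: ⌊210/2⌋ × 148 = 105 × 148 mm
A7: ⌊148/2⌋ × 105 = 74 × 105 mm
A8: ⌊105/2⌋ × 74 = 52 × 74 mm

52 × 74 mm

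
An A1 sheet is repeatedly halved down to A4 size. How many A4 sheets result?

A1 = 594 × 841 mm; A4 = 210 × 297 mm.
Each halving step doubles the count; 3 steps from A1 to A4.
2^3 = 8.

8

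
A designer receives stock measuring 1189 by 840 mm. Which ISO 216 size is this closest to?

Aspect ratio 1189/840 ≈ 1.415 — close to the ISO √2 ≈ 1.414.
In the A-series (A0 area = 1 m²): A0 = 841 × 1189 mm.
Off by 1 mm total — nearest standard size.

A0 (841 × 1189 mm)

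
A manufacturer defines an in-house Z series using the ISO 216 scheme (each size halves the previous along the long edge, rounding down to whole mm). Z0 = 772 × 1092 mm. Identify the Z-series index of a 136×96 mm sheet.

Z6

Z0: 772 × 1092 mm
Z1: 546 × 772 mm
Z2: 386 × 546 mm
Z3: 273 × 386 mm
Z4: 193 × 273 mm
Z5: 136 × 193 mm
Z6: 96 × 136 mm
Z7: 68 × 96 mm
→ matches Z6.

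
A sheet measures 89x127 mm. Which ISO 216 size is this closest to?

Aspect ratio 127/89 ≈ 1.427 — close to the ISO √2 ≈ 1.414.
In the B-series (B0 = 1000 × 1414 mm): B7 = 88 × 125 mm.
Off by 3 mm total — nearest standard size.

B7 (88 × 125 mm)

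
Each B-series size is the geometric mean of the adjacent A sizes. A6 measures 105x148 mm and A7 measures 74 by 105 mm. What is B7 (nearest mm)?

88 × 125 mm

Short side: √(105 · 74) = √7770 ≈ 88.1 → 88 mm
Long side: √(148 · 105) = √15540 ≈ 124.7 → 125 mm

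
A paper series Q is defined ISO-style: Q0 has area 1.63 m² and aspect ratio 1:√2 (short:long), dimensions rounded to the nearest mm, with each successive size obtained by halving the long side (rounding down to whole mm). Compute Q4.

268 × 379 mm

Let Q0's short side be w mm. w · w√2 = 1.63 m² = 1,630,000 mm², so w ≈ 1073.6 mm and w√2 ≈ 1518.3 mm → Q0 = 1074 × 1518 mm.
Q1: ⌊1518/2⌋ × 1074 = 759 × 1074 mm
Q2: ⌊1074/2⌋ × 759 = 537 × 759 mm
Q3: ⌊759/2⌋ × 537 = 379 × 537 mm
Q4: ⌊537/2⌋ × 379 = 268 × 379 mm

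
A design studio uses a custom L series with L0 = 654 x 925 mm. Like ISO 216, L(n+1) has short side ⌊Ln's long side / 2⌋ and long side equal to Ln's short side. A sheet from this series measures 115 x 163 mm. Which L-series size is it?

L0: 654 × 925 mm
L1: 462 × 654 mm
L2: 327 × 462 mm
L3: 231 × 327 mm
L4: 163 × 231 mm
L5: 115 × 163 mm
L6: 81 × 115 mm
→ matches L5.

L5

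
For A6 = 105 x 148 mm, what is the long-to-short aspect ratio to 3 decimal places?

148 / 105 = 1.410
ISO 216 targets √2 ≈ 1.414; the -0.005 deviation is from mm rounding.

1.410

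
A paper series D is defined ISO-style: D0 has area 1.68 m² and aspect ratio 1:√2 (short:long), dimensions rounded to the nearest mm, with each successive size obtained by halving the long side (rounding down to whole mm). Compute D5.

192 × 272 mm

Let D0's short side be w mm. w · w√2 = 1.68 m² = 1,680,000 mm², so w ≈ 1089.9 mm and w√2 ≈ 1541.4 mm → D0 = 1090 × 1541 mm.
D1: ⌊1541/2⌋ × 1090 = 770 × 1090 mm
D2: ⌊1090/2⌋ × 770 = 545 × 770 mm
D3: ⌊770/2⌋ × 545 = 385 × 545 mm
D4: ⌊545/2⌋ × 385 = 272 × 385 mm
D5: ⌊385/2⌋ × 272 = 192 × 272 mm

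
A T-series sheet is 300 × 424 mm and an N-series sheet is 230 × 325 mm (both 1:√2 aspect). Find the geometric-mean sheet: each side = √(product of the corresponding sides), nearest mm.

Short side: √(300 · 230) = √69000 ≈ 262.7 → 263 mm
Long side: √(424 · 325) = √137800 ≈ 371.2 → 371 mm

263 × 371 mm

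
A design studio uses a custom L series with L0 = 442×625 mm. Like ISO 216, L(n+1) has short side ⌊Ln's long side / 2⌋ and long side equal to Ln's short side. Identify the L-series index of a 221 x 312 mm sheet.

L0: 442 × 625 mm
L1: 312 × 442 mm
L2: 221 × 312 mm
L3: 156 × 221 mm
→ matches L2.

L2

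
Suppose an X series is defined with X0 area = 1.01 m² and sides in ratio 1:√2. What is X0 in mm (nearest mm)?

Let the short side be w mm. Then w · w√2 = 1.01 m² = 1,010,000 mm².
w² = 1,010,000/√2, so w ≈ 845.1 mm; long side = w√2 ≈ 1195.1 mm.

845 × 1195 mm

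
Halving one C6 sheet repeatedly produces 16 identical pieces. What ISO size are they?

C10

16 = 2^4, so 4 halving steps.
C6 → C7 → … → C10 after 4 steps.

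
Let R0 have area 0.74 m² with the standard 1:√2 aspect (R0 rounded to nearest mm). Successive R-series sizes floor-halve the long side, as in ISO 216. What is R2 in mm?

Let R0's short side be w mm. w · w√2 = 0.74 m² = 740,000 mm², so w ≈ 723.4 mm and w√2 ≈ 1023.0 mm → R0 = 723 × 1023 mm.
R1: ⌊1023/2⌋ × 723 = 511 × 723 mm
R2: ⌊723/2⌋ × 511 = 361 × 511 mm

361 × 511 mm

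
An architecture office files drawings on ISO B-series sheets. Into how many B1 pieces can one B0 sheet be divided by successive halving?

2

Each ISO step halves the sheet: 1 × B0 → 2 × B1
From B0 to B1 is 1 halving step: 2^1 = 2.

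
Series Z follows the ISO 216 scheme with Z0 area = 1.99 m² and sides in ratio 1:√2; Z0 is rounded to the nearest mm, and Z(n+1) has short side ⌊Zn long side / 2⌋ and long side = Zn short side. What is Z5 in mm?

Let Z0's short side be w mm. w · w√2 = 1.99 m² = 1,990,000 mm², so w ≈ 1186.2 mm and w√2 ≈ 1677.6 mm → Z0 = 1186 × 1678 mm.
Z1: ⌊1678/2⌋ × 1186 = 839 × 1186 mm
Z2: ⌊1186/2⌋ × 839 = 593 × 839 mm
Z3: ⌊839/2⌋ × 593 = 419 × 593 mm
Z4: ⌊593/2⌋ × 419 = 296 × 419 mm
Z5: ⌊419/2⌋ × 296 = 209 × 296 mm

209 × 296 mm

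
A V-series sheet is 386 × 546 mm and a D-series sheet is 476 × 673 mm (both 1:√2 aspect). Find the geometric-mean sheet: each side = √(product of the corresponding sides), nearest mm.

429 × 606 mm

Short side: √(386 · 476) = √183736 ≈ 428.6 → 429 mm
Long side: √(546 · 673) = √367458 ≈ 606.2 → 606 mm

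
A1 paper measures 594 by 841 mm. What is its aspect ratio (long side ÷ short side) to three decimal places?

841 / 594 = 1.416
ISO 216 targets √2 ≈ 1.414; the +0.002 deviation is from mm rounding.

1.416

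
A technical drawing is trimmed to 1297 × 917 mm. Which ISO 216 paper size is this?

Aspect ratio 1297/917 ≈ 1.414 — close to the ISO √2 ≈ 1.414.
In the C-series (envelope sizes, between A and B): C0 = 917 × 1297 mm.

C0 (917 × 1297 mm)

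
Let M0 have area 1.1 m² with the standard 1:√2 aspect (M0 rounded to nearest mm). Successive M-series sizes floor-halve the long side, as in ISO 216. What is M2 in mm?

441 × 623 mm

Let M0's short side be w mm. w · w√2 = 1.1 m² = 1,100,000 mm², so w ≈ 881.9 mm and w√2 ≈ 1247.3 mm → M0 = 882 × 1247 mm.
M1: ⌊1247/2⌋ × 882 = 623 × 882 mm
M2: ⌊882/2⌋ × 623 = 441 × 623 mm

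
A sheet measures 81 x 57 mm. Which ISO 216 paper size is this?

Aspect ratio 81/57 ≈ 1.421 — close to the ISO √2 ≈ 1.414.
In the C-series (envelope sizes, between A and B): C8 = 57 × 81 mm.

C8 (57 × 81 mm)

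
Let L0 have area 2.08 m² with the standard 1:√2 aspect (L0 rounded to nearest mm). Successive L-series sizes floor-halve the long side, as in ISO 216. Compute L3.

428 × 606 mm

Let L0's short side be w mm. w · w√2 = 2.08 m² = 2,080,000 mm², so w ≈ 1212.8 mm and w√2 ≈ 1715.1 mm → L0 = 1213 × 1715 mm.
L1: ⌊1715/2⌋ × 1213 = 857 × 1213 mm
L2: ⌊1213/2⌋ × 857 = 606 × 857 mm
L3: ⌊857/2⌋ × 606 = 428 × 606 mm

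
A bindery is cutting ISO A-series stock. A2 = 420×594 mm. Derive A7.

A3: ⌊594/2⌋ × 420 = 297 × 420 mm
A4: ⌊420/2⌋ × 297 = 210 × 297 mm
A5: ⌊297/2⌋ × 210 = 148 × 210 mm
A6: ⌊210/2⌋ × 148 = 105 × 148 mm
A7: ⌊148/2⌋ × 105 = 74 × 105 mm

74 × 105 mm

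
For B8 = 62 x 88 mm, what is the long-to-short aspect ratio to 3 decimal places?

1.419

88 / 62 = 1.419
ISO 216 targets √2 ≈ 1.414; the +0.005 deviation is from mm rounding.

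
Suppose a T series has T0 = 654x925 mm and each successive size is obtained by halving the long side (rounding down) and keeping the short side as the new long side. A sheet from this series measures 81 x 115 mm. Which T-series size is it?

T0: 654 × 925 mm
T1: 462 × 654 mm
T2: 327 × 462 mm
T3: 231 × 327 mm
T4: 163 × 231 mm
T5: 115 × 163 mm
T6: 81 × 115 mm
T7: 57 × 81 mm
→ matches T6.

T6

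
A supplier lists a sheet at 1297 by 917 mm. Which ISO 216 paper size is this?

Aspect ratio 1297/917 ≈ 1.414 — close to the ISO √2 ≈ 1.414.
In the C-series (envelope sizes, between A and B): C0 = 917 × 1297 mm.

C0 (917 × 1297 mm)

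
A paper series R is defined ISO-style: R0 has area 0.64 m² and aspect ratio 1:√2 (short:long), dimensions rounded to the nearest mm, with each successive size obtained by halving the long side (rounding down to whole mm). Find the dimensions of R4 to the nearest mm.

Let R0's short side be w mm. w · w√2 = 0.64 m² = 640,000 mm², so w ≈ 672.7 mm and w√2 ≈ 951.4 mm → R0 = 673 × 951 mm.
R1: ⌊951/2⌋ × 673 = 475 × 673 mm
R2: ⌊673/2⌋ × 475 = 336 × 475 mm
R3: ⌊475/2⌋ × 336 = 237 × 336 mm
R4: ⌊336/2⌋ × 237 = 168 × 237 mm

168 × 237 mm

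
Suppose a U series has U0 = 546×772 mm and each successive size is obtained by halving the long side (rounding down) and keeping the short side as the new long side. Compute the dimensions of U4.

U1: ⌊772/2⌋ × 546 = 386 × 546 mm
U2: ⌊546/2⌋ × 386 = 273 × 386 mm
U3: ⌊386/2⌋ × 273 = 193 × 273 mm
U4: ⌊273/2⌋ × 193 = 136 × 193 mm

136 × 193 mm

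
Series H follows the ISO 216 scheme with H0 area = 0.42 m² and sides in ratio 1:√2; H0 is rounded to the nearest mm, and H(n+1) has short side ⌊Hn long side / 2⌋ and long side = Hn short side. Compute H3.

192 × 272 mm

Let H0's short side be w mm. w · w√2 = 0.42 m² = 420,000 mm², so w ≈ 545.0 mm and w√2 ≈ 770.7 mm → H0 = 545 × 771 mm.
H1: ⌊771/2⌋ × 545 = 385 × 545 mm
H2: ⌊545/2⌋ × 385 = 272 × 385 mm
H3: ⌊385/2⌋ × 272 = 192 × 272 mm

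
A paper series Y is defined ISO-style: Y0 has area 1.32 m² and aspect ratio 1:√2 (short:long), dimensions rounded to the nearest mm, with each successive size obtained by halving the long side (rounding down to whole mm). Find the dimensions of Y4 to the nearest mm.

241 × 341 mm

Let Y0's short side be w mm. w · w√2 = 1.32 m² = 1,320,000 mm², so w ≈ 966.1 mm and w√2 ≈ 1366.3 mm → Y0 = 966 × 1366 mm.
Y1: ⌊1366/2⌋ × 966 = 683 × 966 mm
Y2: ⌊966/2⌋ × 683 = 483 × 683 mm
Y3: ⌊683/2⌋ × 483 = 341 × 483 mm
Y4: ⌊483/2⌋ × 341 = 241 × 341 mm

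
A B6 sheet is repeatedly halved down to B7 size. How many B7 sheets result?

Each ISO step halves the sheet: 1 × B6 → 2 × B7
From B6 to B7 is 1 halving step: 2^1 = 2.

2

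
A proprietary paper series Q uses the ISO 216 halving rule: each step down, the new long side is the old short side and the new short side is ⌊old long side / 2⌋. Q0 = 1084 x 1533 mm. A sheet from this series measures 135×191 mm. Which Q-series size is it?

Q6

Q0: 1084 × 1533 mm
Q1: 766 × 1084 mm
Q2: 542 × 766 mm
Q3: 383 × 542 mm
Q4: 271 × 383 mm
Q5: 191 × 271 mm
Q6: 135 × 191 mm
Q7: 95 × 135 mm
→ matches Q6.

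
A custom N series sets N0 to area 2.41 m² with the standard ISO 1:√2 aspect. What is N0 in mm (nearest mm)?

1305 × 1846 mm

Let the short side be w mm. Then w · w√2 = 2.41 m² = 2,410,000 mm².
w² = 2,410,000/√2, so w ≈ 1305.4 mm; long side = w√2 ≈ 1846.1 mm.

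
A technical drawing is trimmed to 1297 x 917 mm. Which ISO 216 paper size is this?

C0 (917 × 1297 mm)

Aspect ratio 1297/917 ≈ 1.414 — close to the ISO √2 ≈ 1.414.
In the C-series (envelope sizes, between A and B): C0 = 917 × 1297 mm.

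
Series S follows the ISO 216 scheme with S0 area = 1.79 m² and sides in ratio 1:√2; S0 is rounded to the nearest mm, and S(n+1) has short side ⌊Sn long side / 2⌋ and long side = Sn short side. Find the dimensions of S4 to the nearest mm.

281 × 397 mm

Let S0's short side be w mm. w · w√2 = 1.79 m² = 1,790,000 mm², so w ≈ 1125.0 mm and w√2 ≈ 1591.1 mm → S0 = 1125 × 1591 mm.
S1: ⌊1591/2⌋ × 1125 = 795 × 1125 mm
S2: ⌊1125/2⌋ × 795 = 562 × 795 mm
S3: ⌊795/2⌋ × 562 = 397 × 562 mm
S4: ⌊562/2⌋ × 397 = 281 × 397 mm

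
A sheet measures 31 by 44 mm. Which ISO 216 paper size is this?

Aspect ratio 44/31 ≈ 1.419 — close to the ISO √2 ≈ 1.414.
In the B-series (B0 = 1000 × 1414 mm): B10 = 31 × 44 mm.

B10 (31 × 44 mm)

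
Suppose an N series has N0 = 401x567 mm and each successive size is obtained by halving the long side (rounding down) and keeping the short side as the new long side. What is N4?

N1: ⌊567/2⌋ × 401 = 283 × 401 mm
N2: ⌊401/2⌋ × 283 = 200 × 283 mm
N3: ⌊283/2⌋ × 200 = 141 × 200 mm
N4: ⌊200/2⌋ × 141 = 100 × 141 mm

100 × 141 mm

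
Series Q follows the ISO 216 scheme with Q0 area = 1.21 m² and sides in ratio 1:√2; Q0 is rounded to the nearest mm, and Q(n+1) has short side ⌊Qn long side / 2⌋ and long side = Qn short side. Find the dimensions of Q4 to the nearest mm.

Let Q0's short side be w mm. w · w√2 = 1.21 m² = 1,210,000 mm², so w ≈ 925.0 mm and w√2 ≈ 1308.1 mm → Q0 = 925 × 1308 mm.
Q1: ⌊1308/2⌋ × 925 = 654 × 925 mm
Q2: ⌊925/2⌋ × 654 = 462 × 654 mm
Q3: ⌊654/2⌋ × 462 = 327 × 462 mm
Q4: ⌊462/2⌋ × 327 = 231 × 327 mm

231 × 327 mm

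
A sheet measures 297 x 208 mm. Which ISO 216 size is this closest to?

Aspect ratio 297/208 ≈ 1.428 — close to the ISO √2 ≈ 1.414.
In the A-series (A0 area = 1 m²): A4 = 210 × 297 mm.
Off by 2 mm total — nearest standard size.

A4 (210 × 297 mm)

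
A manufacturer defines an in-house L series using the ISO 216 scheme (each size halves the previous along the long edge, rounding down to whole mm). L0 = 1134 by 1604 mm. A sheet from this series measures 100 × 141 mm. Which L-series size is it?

L7

L0: 1134 × 1604 mm
L1: 802 × 1134 mm
L2: 567 × 802 mm
L3: 401 × 567 mm
L4: 283 × 401 mm
L5: 200 × 283 mm
L6: 141 × 200 mm
L7: 100 × 141 mm
L8: 70 × 100 mm
→ matches L7.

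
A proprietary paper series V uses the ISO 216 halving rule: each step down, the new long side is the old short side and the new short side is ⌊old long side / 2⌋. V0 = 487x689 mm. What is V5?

V1: ⌊689/2⌋ × 487 = 344 × 487 mm
V2: ⌊487/2⌋ × 344 = 243 × 344 mm
V3: ⌊344/2⌋ × 243 = 172 × 243 mm
V4: ⌊243/2⌋ × 172 = 121 × 172 mm
V5: ⌊172/2⌋ × 121 = 86 × 121 mm

86 × 121 mm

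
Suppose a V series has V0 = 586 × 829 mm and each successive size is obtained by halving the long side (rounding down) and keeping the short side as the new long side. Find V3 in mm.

207 × 293 mm

V1: ⌊829/2⌋ × 586 = 414 × 586 mm
V2: ⌊586/2⌋ × 414 = 293 × 414 mm
V3: ⌊414/2⌋ × 293 = 207 × 293 mm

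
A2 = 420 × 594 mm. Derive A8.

52 × 74 mm

A3: ⌊594/2⌋ × 420 = 297 × 420 mm
A4: ⌊420/2⌋ × 297 = 210 × 297 mm
A5: ⌊297/2⌋ × 210 = 148 × 210 mm
A6: ⌊210/2⌋ × 148 = 105 × 148 mm
A7: ⌊148/2⌋ × 105 = 74 × 105 mm
A8: ⌊105/2⌋ × 74 = 52 × 74 mm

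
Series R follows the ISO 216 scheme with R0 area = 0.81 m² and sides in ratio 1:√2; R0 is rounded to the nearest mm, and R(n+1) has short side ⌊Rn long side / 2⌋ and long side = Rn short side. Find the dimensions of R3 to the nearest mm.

Let R0's short side be w mm. w · w√2 = 0.81 m² = 810,000 mm², so w ≈ 756.8 mm and w√2 ≈ 1070.3 mm → R0 = 757 × 1070 mm.
R1: ⌊1070/2⌋ × 757 = 535 × 757 mm
R2: ⌊757/2⌋ × 535 = 378 × 535 mm
R3: ⌊535/2⌋ × 378 = 267 × 378 mm

267 × 378 mm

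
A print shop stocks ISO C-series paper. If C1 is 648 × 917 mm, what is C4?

C2: ⌊917/2⌋ × 648 = 458 × 648 mm
C3: ⌊648/2⌋ × 458 = 324 × 458 mm
C4: ⌊458/2⌋ × 324 = 229 × 324 mm

229 × 324 mm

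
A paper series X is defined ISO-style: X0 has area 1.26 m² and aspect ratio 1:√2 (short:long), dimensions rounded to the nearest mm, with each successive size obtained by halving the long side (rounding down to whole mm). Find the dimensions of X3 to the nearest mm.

Let X0's short side be w mm. w · w√2 = 1.26 m² = 1,260,000 mm², so w ≈ 943.9 mm and w√2 ≈ 1334.9 mm → X0 = 944 × 1335 mm.
X1: ⌊1335/2⌋ × 944 = 667 × 944 mm
X2: ⌊944/2⌋ × 667 = 472 × 667 mm
X3: ⌊667/2⌋ × 472 = 333 × 472 mm

333 × 472 mm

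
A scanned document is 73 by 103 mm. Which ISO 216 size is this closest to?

Aspect ratio 103/73 ≈ 1.411 — close to the ISO √2 ≈ 1.414.
In the A-series (A0 area = 1 m²): A7 = 74 × 105 mm.
Off by 3 mm total — nearest standard size.

A7 (74 × 105 mm)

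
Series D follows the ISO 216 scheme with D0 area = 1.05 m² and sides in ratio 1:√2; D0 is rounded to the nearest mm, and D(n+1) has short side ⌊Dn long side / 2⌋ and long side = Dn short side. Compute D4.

215 × 304 mm

Let D0's short side be w mm. w · w√2 = 1.05 m² = 1,050,000 mm², so w ≈ 861.7 mm and w√2 ≈ 1218.6 mm → D0 = 862 × 1219 mm.
D1: ⌊1219/2⌋ × 862 = 609 × 862 mm
D2: ⌊862/2⌋ × 609 = 431 × 609 mm
D3: ⌊609/2⌋ × 431 = 304 × 431 mm
D4: ⌊431/2⌋ × 304 = 215 × 304 mm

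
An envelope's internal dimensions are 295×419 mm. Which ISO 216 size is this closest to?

A3 (297 × 420 mm)

Aspect ratio 419/295 ≈ 1.420 — close to the ISO √2 ≈ 1.414.
In the A-series (A0 area = 1 m²): A3 = 297 × 420 mm.
Off by 3 mm total — nearest standard size.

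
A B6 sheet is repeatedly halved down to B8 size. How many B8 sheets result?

4

Each ISO step halves the sheet: 1 × B6 → 2 × B7 → 4 × B8
From B6 to B8 is 2 halving steps: 2^2 = 4.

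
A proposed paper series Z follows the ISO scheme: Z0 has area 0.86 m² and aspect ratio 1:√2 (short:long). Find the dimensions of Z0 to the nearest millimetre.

780 × 1103 mm

Let the short side be w mm. Then w · w√2 = 0.86 m² = 860,000 mm².
w² = 860,000/√2, so w ≈ 779.8 mm; long side = w√2 ≈ 1102.8 mm.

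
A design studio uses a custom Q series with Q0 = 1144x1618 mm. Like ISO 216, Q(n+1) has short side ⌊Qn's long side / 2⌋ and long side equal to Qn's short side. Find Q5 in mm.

Q1: ⌊1618/2⌋ × 1144 = 809 × 1144 mm
Q2: ⌊1144/2⌋ × 809 = 572 × 809 mm
Q3: ⌊809/2⌋ × 572 = 404 × 572 mm
Q4: ⌊572/2⌋ × 404 = 286 × 404 mm
Q5: ⌊404/2⌋ × 286 = 202 × 286 mm

202 × 286 mm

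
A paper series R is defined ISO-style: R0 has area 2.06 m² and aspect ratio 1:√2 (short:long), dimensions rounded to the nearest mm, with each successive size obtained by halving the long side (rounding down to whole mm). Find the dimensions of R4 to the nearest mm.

Let R0's short side be w mm. w · w√2 = 2.06 m² = 2,060,000 mm², so w ≈ 1206.9 mm and w√2 ≈ 1706.8 mm → R0 = 1207 × 1707 mm.
R1: ⌊1707/2⌋ × 1207 = 853 × 1207 mm
R2: ⌊1207/2⌋ × 853 = 603 × 853 mm
R3: ⌊853/2⌋ × 603 = 426 × 603 mm
R4: ⌊603/2⌋ × 426 = 301 × 426 mm

301 × 426 mm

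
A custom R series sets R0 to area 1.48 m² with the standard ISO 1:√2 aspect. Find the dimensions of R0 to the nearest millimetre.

1023 × 1447 mm

Let the short side be w mm. Then w · w√2 = 1.48 m² = 1,480,000 mm².
w² = 1,480,000/√2, so w ≈ 1023.0 mm; long side = w√2 ≈ 1446.7 mm.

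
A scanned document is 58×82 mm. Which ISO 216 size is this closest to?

C8 (57 × 81 mm)

Aspect ratio 82/58 ≈ 1.414 — close to the ISO √2 ≈ 1.414.
In the C-series (envelope sizes, between A and B): C8 = 57 × 81 mm.
Off by 2 mm total — nearest standard size.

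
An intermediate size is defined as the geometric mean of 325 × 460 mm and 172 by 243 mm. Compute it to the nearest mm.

236 × 334 mm

Short side: √(325 · 172) = √55900 ≈ 236.4 → 236 mm
Long side: √(460 · 243) = √111780 ≈ 334.3 → 334 mm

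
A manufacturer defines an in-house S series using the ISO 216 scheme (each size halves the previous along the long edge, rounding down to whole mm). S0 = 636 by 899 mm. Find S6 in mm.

79 × 112 mm

S1: ⌊899/2⌋ × 636 = 449 × 636 mm
S2: ⌊636/2⌋ × 449 = 318 × 449 mm
S3: ⌊449/2⌋ × 318 = 224 × 318 mm
S4: ⌊318/2⌋ × 224 = 159 × 224 mm
S5: ⌊224/2⌋ × 159 = 112 × 159 mm
S6: ⌊159/2⌋ × 112 = 79 × 112 mm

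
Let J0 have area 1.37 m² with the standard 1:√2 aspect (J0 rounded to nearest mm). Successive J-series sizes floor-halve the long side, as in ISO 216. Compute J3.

Let J0's short side be w mm. w · w√2 = 1.37 m² = 1,370,000 mm², so w ≈ 984.2 mm and w√2 ≈ 1391.9 mm → J0 = 984 × 1392 mm.
J1: ⌊1392/2⌋ × 984 = 696 × 984 mm
J2: ⌊984/2⌋ × 696 = 492 × 696 mm
J3: ⌊696/2⌋ × 492 = 348 × 492 mm

348 × 492 mm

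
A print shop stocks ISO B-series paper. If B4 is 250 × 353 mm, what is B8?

B5: ⌊353/2⌋ × 250 = 176 × 250 mm
B6: ⌊250/2⌋ × 176 = 125 × 176 mm
B7: ⌊176/2⌋ × 125 = 88 × 125 mm
B8: ⌊125/2⌋ × 88 = 62 × 88 mm

62 × 88 mm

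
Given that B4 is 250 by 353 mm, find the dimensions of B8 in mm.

B5: ⌊353/2⌋ × 250 = 176 × 250 mm
B6: ⌊250/2⌋ × 176 = 125 × 176 mm
B7: ⌊176/2⌋ × 125 = 88 × 125 mm
B8: ⌊125/2⌋ × 88 = 62 × 88 mm

62 × 88 mm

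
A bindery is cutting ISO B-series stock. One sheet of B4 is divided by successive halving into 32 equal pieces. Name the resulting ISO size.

32 = 2^5, so 5 halving steps.
B4 → B5 → … → B9 after 5 steps.

B9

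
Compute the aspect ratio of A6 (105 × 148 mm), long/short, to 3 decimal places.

1.410

148 / 105 = 1.410
ISO 216 targets √2 ≈ 1.414; the -0.005 deviation is from mm rounding.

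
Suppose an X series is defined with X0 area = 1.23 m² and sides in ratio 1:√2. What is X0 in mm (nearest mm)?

933 × 1319 mm

Let the short side be w mm. Then w · w√2 = 1.23 m² = 1,230,000 mm².
w² = 1,230,000/√2, so w ≈ 932.6 mm; long side = w√2 ≈ 1318.9 mm.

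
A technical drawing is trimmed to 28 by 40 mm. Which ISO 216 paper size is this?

C10 (28 × 40 mm)

Aspect ratio 40/28 ≈ 1.429 — close to the ISO √2 ≈ 1.414.
In the C-series (envelope sizes, between A and B): C10 = 28 × 40 mm.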